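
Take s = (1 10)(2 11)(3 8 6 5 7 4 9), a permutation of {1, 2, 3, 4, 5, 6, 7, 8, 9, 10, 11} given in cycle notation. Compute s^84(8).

8 lies in the 7-cycle (3 8 6 5 7 4 9).
Since the cycle has length 7, s^84 acts on it the same as s^0 (84 mod 7 = 0).
So s^84(8) = 8.

8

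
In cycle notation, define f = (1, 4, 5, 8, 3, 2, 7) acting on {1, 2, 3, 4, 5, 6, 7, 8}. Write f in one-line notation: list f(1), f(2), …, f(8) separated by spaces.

4 7 2 5 8 6 1 3

Image by image: 1↦4, 2↦7, 3↦2, 4↦5, 5↦8, 6↦6, 7↦1, 8↦3.
Listing these in domain order gives 4 7 2 5 8 6 1 3.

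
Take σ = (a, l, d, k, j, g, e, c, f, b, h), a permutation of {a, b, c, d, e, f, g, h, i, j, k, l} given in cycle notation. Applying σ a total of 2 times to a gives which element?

d

a lies in the 11-cycle (a, l, d, k, j, g, e, c, f, b, h).
Advancing 2 steps from a: a → l → d.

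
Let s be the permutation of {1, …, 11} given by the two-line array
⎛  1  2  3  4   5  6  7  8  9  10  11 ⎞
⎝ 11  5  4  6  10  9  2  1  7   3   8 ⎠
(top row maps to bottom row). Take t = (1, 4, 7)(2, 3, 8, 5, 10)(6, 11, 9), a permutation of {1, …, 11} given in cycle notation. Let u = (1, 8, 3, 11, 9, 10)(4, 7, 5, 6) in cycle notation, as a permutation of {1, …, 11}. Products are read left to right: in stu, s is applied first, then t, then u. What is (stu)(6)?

4

Chase 6: s(6) = 9; t(9) = 6; u(6) = 4. Hence (stu)(6) = 4.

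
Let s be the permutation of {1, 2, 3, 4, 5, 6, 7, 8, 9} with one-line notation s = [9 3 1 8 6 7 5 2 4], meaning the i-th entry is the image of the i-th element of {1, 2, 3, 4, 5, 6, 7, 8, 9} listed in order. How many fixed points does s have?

No element satisfies s(x) = x, so there are 0 fixed points.

0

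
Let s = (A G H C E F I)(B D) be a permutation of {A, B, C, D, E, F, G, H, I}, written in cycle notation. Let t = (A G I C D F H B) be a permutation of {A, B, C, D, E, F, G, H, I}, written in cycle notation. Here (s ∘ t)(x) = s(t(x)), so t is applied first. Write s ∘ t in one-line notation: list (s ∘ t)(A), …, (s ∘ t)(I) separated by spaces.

H G B I F C A D E

For each element, apply t then s: A → G → H; B → A → G; C → D → B; D → F → I; E → E → F; F → H → C; G → I → A; H → B → D; I → C → E.
So s ∘ t in one-line form is H G B I F C A D E.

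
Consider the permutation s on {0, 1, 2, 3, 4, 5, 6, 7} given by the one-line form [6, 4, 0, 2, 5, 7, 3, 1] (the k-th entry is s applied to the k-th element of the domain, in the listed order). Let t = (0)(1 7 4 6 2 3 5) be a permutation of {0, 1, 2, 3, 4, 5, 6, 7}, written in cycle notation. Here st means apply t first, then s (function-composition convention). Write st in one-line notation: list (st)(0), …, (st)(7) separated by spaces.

(st)(x) = s(t(x)). Computing each image: s(t(0)) = s(0) = 6, s(t(1)) = s(7) = 1, s(t(2)) = s(3) = 2, s(t(3)) = s(5) = 7, s(t(4)) = s(6) = 3, s(t(5)) = s(1) = 4, s(t(6)) = s(2) = 0, s(t(7)) = s(4) = 5.
Hence st = [6 1 2 7 3 4 0 5].

6 1 2 7 3 4 0 5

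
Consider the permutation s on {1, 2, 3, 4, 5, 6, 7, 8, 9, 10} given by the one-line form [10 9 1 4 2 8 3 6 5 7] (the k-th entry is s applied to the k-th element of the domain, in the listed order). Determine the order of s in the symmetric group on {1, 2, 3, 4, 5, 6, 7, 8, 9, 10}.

12

Writing s as disjoint cycles, the cycle lengths are 4, 3, 2, 1.
The order is lcm(4, 3, 2) = 12.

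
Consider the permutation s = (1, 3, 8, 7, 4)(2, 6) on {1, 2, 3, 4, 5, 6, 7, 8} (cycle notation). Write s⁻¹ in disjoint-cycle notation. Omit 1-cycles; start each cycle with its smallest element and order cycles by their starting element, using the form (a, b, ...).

If s sends a → b within a cycle, s⁻¹ sends b → a; equivalently, reverse each cycle.
Reversing each cycle of s and rotating so the smallest element leads gives (1, 4, 7, 8, 3)(2, 6).

(1, 4, 7, 8, 3)(2, 6)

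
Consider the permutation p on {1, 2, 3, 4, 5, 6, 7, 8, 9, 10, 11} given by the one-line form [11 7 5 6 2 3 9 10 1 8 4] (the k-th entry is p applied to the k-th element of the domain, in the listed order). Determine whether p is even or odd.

In disjoint-cycle form the cycle lengths are 9, 2.
A cycle of length ℓ contributes ℓ−1 transpositions, so p is a product of 8 + 1 = 9 transpositions — odd.

odd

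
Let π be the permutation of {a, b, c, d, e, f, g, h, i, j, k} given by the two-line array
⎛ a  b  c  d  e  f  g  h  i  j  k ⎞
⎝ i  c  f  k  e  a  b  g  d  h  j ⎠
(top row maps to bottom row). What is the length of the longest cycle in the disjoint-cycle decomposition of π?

Decomposing into disjoint cycles gives (a i d k j h g b c f); the longest has length 10.

10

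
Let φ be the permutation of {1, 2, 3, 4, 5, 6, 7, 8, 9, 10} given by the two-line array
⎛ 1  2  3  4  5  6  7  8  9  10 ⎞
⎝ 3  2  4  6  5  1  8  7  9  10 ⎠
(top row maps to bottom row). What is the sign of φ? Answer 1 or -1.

1

In disjoint-cycle form the cycle lengths are 4, 2, 1, 1, 1, 1.
A cycle of length ℓ contributes ℓ−1 transpositions, so φ is a product of 3 + 1 = 4 transpositions — even.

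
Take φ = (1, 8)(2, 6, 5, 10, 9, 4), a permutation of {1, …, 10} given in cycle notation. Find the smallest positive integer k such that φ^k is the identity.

The cycle type of φ is (6, 2, 1, 1).
Since disjoint cycles commute, ord(φ) = lcm(6, 2) = 6.

6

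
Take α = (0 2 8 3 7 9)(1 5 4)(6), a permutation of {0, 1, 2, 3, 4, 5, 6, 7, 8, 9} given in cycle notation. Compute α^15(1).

1

1 lies in the 3-cycle (1 5 4).
On a 3-cycle, α^3 is the identity, so α^15 = α^0 there (15 ≡ 0 mod 3).
So α^15(1) = 1.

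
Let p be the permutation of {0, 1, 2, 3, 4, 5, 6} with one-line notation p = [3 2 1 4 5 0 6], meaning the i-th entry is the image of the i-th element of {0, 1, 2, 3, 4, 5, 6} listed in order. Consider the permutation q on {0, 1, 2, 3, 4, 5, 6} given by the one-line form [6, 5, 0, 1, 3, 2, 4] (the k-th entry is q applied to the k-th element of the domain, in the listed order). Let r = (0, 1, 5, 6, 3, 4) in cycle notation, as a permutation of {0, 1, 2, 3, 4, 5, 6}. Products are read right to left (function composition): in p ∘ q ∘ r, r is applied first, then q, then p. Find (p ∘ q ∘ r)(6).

2

(p ∘ q ∘ r)(6) = p(q(r(6))). r(6) = 3, then q(3) = 1, then p(1) = 2, so the result is 2.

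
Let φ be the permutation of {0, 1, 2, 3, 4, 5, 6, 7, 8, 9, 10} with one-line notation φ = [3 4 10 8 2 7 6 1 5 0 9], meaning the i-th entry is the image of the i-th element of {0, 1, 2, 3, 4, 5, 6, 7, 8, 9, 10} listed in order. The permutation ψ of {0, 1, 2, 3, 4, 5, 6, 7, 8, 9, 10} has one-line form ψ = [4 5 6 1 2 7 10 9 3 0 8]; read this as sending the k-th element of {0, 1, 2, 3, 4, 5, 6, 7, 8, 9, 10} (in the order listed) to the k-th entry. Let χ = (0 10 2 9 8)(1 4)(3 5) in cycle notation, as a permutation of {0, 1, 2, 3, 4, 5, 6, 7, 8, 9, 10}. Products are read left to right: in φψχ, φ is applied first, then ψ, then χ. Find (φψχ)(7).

3

Chase 7: φ(7) = 1; ψ(1) = 5; χ(5) = 3. Hence (φψχ)(7) = 3.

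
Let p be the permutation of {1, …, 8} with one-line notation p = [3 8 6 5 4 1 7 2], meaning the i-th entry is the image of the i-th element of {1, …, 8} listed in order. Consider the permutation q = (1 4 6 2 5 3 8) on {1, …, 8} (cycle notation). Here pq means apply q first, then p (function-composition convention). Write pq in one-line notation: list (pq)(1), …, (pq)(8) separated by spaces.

For each element, apply q then p: 1 → 4 → 5; 2 → 5 → 4; 3 → 8 → 2; 4 → 6 → 1; 5 → 3 → 6; 6 → 2 → 8; 7 → 7 → 7; 8 → 1 → 3.
Collecting the images, pq = [5 4 2 1 6 8 7 3].

5 4 2 1 6 8 7 3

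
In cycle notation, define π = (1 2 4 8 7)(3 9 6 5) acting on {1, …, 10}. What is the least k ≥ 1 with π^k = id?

The disjoint cycles have lengths 5, 4, 1.
Since disjoint cycles commute, ord(π) = lcm(5, 4) = 20.

20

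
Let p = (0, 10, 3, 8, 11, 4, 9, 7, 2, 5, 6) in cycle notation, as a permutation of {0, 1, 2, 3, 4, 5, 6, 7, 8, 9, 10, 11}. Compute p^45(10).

3

10 lies in the 11-cycle (0, 10, 3, 8, 11, 4, 9, 7, 2, 5, 6).
Powers repeat with period 11 on this cycle, and 45 mod 11 = 1, so p^45(10) = p^1(10).
Advancing 1 step from 10: 10 → 3.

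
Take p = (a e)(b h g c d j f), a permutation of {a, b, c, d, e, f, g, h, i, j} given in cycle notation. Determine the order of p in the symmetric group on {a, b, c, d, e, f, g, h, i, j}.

14

The cycle type of p is (7, 2, 1).
The order of p is the least common multiple of its cycle lengths: lcm(7, 2) = 14.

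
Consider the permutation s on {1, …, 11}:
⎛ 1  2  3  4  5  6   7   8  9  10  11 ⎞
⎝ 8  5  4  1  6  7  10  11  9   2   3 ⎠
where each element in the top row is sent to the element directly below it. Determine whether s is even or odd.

In disjoint-cycle form the cycle lengths are 5, 5, 1.
A cycle is odd iff its length is even; s has 0 even-length cycles, so sgn(s) = (−1)^0 and s is even.

even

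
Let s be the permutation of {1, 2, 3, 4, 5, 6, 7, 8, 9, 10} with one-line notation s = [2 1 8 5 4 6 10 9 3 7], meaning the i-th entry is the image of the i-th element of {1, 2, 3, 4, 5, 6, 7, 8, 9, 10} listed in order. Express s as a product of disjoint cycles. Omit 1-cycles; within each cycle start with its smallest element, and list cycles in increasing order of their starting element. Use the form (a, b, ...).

From 1: 1 → 2 → 1, closing the cycle (1, 2).
Repeating from the next unused element and collecting all non-trivial cycles gives (1, 2)(3, 8, 9)(4, 5)(7, 10).

(1, 2)(3, 8, 9)(4, 5)(7, 10)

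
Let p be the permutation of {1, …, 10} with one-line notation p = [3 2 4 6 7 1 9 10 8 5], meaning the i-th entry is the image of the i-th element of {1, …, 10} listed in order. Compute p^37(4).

6

Tracing 4 → 6 → … returns to 4 after 4 steps, so 4 lies in a 4-cycle (1 3 4 6).
On a 4-cycle, p^4 is the identity, so p^37 = p^1 there (37 ≡ 1 mod 4).
Advancing 1 step from 4: 4 → 6.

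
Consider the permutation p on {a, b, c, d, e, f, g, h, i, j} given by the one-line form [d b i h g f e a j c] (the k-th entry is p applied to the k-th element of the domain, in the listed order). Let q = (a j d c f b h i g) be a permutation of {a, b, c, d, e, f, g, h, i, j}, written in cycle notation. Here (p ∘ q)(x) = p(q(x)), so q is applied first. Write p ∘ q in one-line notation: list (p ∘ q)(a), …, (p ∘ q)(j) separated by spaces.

(p ∘ q)(x) = p(q(x)). Computing each image: p(q(a)) = p(j) = c, p(q(b)) = p(h) = a, p(q(c)) = p(f) = f, p(q(d)) = p(c) = i, p(q(e)) = p(e) = g, p(q(f)) = p(b) = b, p(q(g)) = p(a) = d, p(q(h)) = p(i) = j, p(q(i)) = p(g) = e, p(q(j)) = p(d) = h.
Hence p ∘ q = [c a f i g b d j e h].

c a f i g b d j e h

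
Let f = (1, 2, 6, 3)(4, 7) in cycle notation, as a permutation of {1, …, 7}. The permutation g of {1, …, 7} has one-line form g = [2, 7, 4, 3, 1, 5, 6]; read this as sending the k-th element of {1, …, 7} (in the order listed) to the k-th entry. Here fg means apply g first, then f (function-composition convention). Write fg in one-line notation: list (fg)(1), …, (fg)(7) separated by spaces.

6 4 7 1 2 5 3

(fg)(x) = f(g(x)). Computing each image: f(g(1)) = f(2) = 6, f(g(2)) = f(7) = 4, f(g(3)) = f(4) = 7, f(g(4)) = f(3) = 1, f(g(5)) = f(1) = 2, f(g(6)) = f(5) = 5, f(g(7)) = f(6) = 3.
Hence fg = [6 4 7 1 2 5 3].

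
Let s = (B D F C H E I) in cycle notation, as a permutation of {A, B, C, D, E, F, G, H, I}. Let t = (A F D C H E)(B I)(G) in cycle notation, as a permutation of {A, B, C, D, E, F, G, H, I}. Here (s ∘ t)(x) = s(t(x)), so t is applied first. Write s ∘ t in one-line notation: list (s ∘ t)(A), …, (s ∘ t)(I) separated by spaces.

Chase each element through t then s: A → F → C; B → I → B; C → H → E; D → C → H; E → A → A; F → D → F; G → G → G; H → E → I; I → B → D.
Collecting the images, s ∘ t = [C B E H A F G I D].

C B E H A F G I D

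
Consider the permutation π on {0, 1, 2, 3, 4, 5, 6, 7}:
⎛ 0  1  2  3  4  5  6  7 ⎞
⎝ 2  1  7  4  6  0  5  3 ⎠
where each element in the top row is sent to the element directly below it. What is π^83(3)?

7

Tracing 3 → 4 → … returns to 3 after 7 steps, so 3 lies in a 7-cycle (0 2 7 3 4 6 5).
On a 7-cycle, π^7 is the identity, so π^83 = π^6 there (83 ≡ 6 mod 7).
Stepping 6 places around the cycle: 3 → 4 → 6 → 5 → 0 → 2 → 7.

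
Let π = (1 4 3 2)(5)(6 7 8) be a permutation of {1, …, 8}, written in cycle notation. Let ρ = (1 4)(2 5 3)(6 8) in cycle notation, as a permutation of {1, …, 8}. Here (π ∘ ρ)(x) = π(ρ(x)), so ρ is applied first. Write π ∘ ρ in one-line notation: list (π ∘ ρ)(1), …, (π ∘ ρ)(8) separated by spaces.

3 5 1 4 2 6 8 7

(π ∘ ρ)(x) = π(ρ(x)). Computing each image: π(ρ(1)) = π(4) = 3, π(ρ(2)) = π(5) = 5, π(ρ(3)) = π(2) = 1, π(ρ(4)) = π(1) = 4, π(ρ(5)) = π(3) = 2, π(ρ(6)) = π(8) = 6, π(ρ(7)) = π(7) = 8, π(ρ(8)) = π(6) = 7.
Hence π ∘ ρ = [3 5 1 4 2 6 8 7].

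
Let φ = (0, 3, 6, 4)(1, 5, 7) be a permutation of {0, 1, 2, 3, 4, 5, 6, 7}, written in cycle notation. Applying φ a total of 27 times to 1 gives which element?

1 lies in the 3-cycle (1, 5, 7).
Powers repeat with period 3 on this cycle, and 27 mod 3 = 0, so φ^27(1) = φ^0(1).
So φ^27(1) = 1.

1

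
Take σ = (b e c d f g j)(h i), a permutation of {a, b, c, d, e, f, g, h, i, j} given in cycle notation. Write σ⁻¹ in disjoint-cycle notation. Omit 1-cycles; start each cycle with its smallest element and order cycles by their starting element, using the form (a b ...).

(b j g f d c e)(h i)

The inverse reverses each cycle.
After reversing and putting each cycle's least element first, σ⁻¹ = (b j g f d c e)(h i).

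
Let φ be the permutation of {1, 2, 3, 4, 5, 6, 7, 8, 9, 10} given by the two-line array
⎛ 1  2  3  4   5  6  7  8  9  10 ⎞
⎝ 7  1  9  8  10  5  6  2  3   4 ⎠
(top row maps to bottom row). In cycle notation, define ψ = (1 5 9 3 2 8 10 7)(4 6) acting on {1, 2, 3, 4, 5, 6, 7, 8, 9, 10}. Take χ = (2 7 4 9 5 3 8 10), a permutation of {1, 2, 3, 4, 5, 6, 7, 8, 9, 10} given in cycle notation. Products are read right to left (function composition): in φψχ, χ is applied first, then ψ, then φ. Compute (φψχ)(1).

10

Chase 1: χ(1) = 1; ψ(1) = 5; φ(5) = 10. Hence (φψχ)(1) = 10.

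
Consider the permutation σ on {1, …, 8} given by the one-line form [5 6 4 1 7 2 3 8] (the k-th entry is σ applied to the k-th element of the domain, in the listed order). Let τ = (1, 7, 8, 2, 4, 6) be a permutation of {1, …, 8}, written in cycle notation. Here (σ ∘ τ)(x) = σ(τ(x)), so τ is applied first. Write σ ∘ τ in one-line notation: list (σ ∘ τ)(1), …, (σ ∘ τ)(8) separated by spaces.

3 1 4 2 7 5 8 6

Chase each element through τ then σ: 1 → 7 → 3; 2 → 4 → 1; 3 → 3 → 4; 4 → 6 → 2; 5 → 5 → 7; 6 → 1 → 5; 7 → 8 → 8; 8 → 2 → 6.
Collecting the images, σ ∘ τ = [3 1 4 2 7 5 8 6].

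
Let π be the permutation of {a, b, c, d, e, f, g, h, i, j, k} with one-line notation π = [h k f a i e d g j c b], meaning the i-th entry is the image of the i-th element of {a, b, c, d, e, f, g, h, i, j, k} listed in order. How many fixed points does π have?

0

No element satisfies π(x) = x, so there are 0 fixed points.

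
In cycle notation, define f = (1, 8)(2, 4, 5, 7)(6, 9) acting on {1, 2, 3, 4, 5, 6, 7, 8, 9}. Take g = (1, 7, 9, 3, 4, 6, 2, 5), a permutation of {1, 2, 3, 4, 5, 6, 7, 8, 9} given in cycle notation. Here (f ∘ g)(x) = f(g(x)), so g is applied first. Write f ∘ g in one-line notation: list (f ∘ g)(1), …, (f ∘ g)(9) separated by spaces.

2 7 5 9 8 4 6 1 3

(f ∘ g)(x) = f(g(x)). Computing each image: f(g(1)) = f(7) = 2, f(g(2)) = f(5) = 7, f(g(3)) = f(4) = 5, f(g(4)) = f(6) = 9, f(g(5)) = f(1) = 8, f(g(6)) = f(2) = 4, f(g(7)) = f(9) = 6, f(g(8)) = f(8) = 1, f(g(9)) = f(3) = 3.
Hence f ∘ g = [2 7 5 9 8 4 6 1 3].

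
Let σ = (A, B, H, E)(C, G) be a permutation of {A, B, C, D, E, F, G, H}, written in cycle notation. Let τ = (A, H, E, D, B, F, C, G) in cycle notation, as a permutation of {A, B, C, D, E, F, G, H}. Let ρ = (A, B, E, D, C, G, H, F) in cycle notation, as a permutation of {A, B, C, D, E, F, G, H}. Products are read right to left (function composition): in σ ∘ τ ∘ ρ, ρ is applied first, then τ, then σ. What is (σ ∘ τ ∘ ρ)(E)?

H

(σ ∘ τ ∘ ρ)(E) = σ(τ(ρ(E))). ρ(E) = D, then τ(D) = B, then σ(B) = H, so the result is H.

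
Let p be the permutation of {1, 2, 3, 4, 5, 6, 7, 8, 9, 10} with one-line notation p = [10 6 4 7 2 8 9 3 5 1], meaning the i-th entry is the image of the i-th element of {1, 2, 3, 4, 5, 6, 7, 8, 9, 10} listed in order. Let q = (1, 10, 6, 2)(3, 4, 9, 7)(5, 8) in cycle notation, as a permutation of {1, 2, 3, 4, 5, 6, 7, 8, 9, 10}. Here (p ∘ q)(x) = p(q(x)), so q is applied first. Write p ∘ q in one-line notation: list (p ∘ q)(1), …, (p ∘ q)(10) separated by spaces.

Chase each element through q then p: 1 → 10 → 1; 2 → 1 → 10; 3 → 4 → 7; 4 → 9 → 5; 5 → 8 → 3; 6 → 2 → 6; 7 → 3 → 4; 8 → 5 → 2; 9 → 7 → 9; 10 → 6 → 8.
Collecting the images, p ∘ q = [1 10 7 5 3 6 4 2 9 8].

1 10 7 5 3 6 4 2 9 8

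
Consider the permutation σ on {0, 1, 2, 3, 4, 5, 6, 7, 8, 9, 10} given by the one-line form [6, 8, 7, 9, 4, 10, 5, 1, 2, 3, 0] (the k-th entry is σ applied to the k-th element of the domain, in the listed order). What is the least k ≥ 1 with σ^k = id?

The disjoint-cycle form of σ has cycle lengths 4, 4, 2, 1.
Since disjoint cycles commute, ord(σ) = lcm(4, 4, 2) = 4.

4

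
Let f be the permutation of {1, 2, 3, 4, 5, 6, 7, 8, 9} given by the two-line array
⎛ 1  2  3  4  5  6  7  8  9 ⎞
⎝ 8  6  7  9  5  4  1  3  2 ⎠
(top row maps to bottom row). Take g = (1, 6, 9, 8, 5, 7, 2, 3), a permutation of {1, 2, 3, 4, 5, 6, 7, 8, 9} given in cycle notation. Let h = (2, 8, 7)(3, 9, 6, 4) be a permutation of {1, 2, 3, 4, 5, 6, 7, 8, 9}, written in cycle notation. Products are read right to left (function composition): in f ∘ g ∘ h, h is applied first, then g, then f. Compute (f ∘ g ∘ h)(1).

4

Chase 1: h(1) = 1; g(1) = 6; f(6) = 4. Hence (f ∘ g ∘ h)(1) = 4.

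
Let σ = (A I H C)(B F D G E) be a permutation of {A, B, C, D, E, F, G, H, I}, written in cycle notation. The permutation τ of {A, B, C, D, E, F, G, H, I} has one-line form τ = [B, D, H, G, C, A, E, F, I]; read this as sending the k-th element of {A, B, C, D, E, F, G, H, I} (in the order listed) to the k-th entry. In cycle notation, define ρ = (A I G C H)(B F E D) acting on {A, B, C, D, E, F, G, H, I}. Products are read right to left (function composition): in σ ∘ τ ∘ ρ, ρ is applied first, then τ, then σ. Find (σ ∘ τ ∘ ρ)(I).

(σ ∘ τ ∘ ρ)(I) = σ(τ(ρ(I))). ρ(I) = G, then τ(G) = E, then σ(E) = B, so the result is B.

B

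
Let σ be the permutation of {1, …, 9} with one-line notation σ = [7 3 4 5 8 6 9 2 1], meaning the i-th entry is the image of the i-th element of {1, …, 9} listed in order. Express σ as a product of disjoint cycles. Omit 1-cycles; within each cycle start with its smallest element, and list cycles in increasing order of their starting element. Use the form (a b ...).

(1 7 9)(2 3 4 5 8)

Start at 1 and follow images: 1 → 7 → 9 → 1, giving the cycle (1 7 9).
Repeating from the next unused element and collecting all non-trivial cycles gives (1 7 9)(2 3 4 5 8).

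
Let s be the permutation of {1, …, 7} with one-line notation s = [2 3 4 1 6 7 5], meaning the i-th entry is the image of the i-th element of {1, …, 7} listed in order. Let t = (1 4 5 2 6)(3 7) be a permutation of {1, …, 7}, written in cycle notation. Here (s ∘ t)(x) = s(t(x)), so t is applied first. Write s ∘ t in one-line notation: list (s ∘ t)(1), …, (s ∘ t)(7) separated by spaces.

Chase each element through t then s: 1 → 4 → 1; 2 → 6 → 7; 3 → 7 → 5; 4 → 5 → 6; 5 → 2 → 3; 6 → 1 → 2; 7 → 3 → 4.
Collecting the images, s ∘ t = [1 7 5 6 3 2 4].

1 7 5 6 3 2 4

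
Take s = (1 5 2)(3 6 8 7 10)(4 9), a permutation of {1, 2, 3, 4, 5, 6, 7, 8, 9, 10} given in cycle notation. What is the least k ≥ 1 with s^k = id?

The cycle type of s is (5, 3, 2).
The order of s is the least common multiple of its cycle lengths: lcm(5, 3, 2) = 30.

30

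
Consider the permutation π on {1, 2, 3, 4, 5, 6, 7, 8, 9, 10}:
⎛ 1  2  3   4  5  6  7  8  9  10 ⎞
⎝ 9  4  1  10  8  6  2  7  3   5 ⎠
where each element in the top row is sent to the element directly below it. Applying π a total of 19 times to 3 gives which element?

Tracing 3 → 1 → … returns to 3 after 3 steps, so 3 lies in a 3-cycle (1, 9, 3).
Since the cycle has length 3, π^19 acts on it the same as π^1 (19 mod 3 = 1).
Stepping 1 place around the cycle: 3 → 1.

1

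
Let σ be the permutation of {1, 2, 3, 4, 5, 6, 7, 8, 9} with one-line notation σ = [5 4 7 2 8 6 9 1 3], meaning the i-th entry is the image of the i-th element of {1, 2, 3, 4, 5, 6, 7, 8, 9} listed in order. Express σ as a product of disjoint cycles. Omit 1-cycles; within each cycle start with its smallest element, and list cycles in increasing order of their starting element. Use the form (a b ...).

(1 5 8)(2 4)(3 7 9)

From 1: 1 → 5 → 8 → 1, closing the cycle (1 5 8).
Continuing from each remaining unvisited element yields (1 5 8)(2 4)(3 7 9).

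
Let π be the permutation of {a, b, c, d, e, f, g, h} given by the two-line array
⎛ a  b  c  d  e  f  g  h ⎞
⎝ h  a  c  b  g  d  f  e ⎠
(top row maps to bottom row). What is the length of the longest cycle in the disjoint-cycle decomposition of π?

Decomposing into disjoint cycles gives (a h e g f d b); the longest has length 7.

7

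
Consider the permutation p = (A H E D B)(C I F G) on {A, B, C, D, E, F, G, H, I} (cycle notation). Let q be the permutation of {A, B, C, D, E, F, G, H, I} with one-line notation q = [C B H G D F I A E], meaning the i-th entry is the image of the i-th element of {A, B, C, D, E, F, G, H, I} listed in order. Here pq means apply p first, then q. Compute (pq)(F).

p(F) = G, then q(G) = I; composing gives (pq)(F) = I.

I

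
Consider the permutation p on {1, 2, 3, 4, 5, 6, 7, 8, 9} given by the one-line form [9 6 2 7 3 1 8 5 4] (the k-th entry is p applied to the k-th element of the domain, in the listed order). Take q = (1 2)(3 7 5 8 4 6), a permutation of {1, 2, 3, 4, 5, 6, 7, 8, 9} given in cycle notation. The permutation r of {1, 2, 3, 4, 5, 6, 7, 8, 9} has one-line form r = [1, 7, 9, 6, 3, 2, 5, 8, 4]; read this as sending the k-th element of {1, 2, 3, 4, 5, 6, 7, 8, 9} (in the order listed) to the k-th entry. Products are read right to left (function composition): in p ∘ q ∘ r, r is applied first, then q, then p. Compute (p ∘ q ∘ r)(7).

5

Apply the permutations in order: r(7) = 5, then q(5) = 8, then p(8) = 5. So (p ∘ q ∘ r)(7) = 5.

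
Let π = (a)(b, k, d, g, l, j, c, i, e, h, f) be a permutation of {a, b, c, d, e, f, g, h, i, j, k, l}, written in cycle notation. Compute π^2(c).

c lies in the 11-cycle (b, k, d, g, l, j, c, i, e, h, f).
Advancing 2 steps from c: c → i → e.

e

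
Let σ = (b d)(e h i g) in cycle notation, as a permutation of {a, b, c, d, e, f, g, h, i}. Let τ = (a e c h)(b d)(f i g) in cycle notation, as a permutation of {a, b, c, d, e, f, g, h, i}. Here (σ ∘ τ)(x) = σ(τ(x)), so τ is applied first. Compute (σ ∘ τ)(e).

τ(e) = c, then σ(c) = c; composing gives (σ ∘ τ)(e) = c.

c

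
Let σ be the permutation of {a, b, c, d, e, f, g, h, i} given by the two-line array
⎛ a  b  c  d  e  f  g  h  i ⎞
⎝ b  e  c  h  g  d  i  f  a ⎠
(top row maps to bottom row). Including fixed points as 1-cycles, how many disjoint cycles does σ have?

3

The cycle decomposition is (a, b, e, g, i)(c)(d, h, f), which has 3 cycles (counting 1-cycles).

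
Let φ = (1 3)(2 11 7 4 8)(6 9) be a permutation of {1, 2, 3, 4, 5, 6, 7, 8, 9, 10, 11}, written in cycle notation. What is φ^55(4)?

4 lies in the 5-cycle (2 11 7 4 8).
On a 5-cycle, φ^5 is the identity, so φ^55 = φ^0 there (55 ≡ 0 mod 5).
So φ^55(4) = 4.

4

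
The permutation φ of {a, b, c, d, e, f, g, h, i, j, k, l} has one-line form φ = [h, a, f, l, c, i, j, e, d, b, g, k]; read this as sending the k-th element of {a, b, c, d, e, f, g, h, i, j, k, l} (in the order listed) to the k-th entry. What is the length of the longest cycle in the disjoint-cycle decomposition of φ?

Decomposing into disjoint cycles gives (a, h, e, c, f, i, d, l, k, g, j, b); the longest has length 12.

12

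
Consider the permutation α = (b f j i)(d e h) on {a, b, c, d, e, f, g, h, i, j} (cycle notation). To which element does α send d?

Within (d e h), d ↦ e.

e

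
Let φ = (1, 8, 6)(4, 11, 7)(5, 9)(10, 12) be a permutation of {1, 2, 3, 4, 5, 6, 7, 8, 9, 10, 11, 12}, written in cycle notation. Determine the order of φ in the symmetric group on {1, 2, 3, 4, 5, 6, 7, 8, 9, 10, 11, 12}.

The disjoint cycles have lengths 3, 3, 2, 2, 1, 1.
The order is lcm(3, 3, 2, 2) = 6.

6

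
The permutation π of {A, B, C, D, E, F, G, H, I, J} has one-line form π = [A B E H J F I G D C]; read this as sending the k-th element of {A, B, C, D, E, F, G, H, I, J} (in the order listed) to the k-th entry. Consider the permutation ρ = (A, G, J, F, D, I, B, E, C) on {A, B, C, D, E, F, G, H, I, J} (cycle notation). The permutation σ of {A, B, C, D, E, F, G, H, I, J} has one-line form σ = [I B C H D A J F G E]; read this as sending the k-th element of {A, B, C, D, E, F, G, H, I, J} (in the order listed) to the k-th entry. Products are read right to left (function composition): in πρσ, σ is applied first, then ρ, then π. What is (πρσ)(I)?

C

Chase I: σ(I) = G; ρ(G) = J; π(J) = C. Hence (πρσ)(I) = C.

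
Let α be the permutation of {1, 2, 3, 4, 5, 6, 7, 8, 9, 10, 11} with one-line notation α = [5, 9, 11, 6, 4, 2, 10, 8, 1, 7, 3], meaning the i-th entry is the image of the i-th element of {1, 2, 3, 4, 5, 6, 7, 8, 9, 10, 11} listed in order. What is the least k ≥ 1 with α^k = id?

Decomposing into disjoint cycles gives cycle lengths 6, 2, 2, 1.
The order is lcm(6, 2, 2) = 6.

6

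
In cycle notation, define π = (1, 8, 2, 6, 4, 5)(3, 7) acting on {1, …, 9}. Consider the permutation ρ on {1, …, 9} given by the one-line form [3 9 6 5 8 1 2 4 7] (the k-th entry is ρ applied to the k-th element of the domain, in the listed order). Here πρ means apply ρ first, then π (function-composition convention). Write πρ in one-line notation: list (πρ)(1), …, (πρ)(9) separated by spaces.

For each element, apply ρ then π: 1 → 3 → 7; 2 → 9 → 9; 3 → 6 → 4; 4 → 5 → 1; 5 → 8 → 2; 6 → 1 → 8; 7 → 2 → 6; 8 → 4 → 5; 9 → 7 → 3.
Collecting the images, πρ = [7 9 4 1 2 8 6 5 3].

7 9 4 1 2 8 6 5 3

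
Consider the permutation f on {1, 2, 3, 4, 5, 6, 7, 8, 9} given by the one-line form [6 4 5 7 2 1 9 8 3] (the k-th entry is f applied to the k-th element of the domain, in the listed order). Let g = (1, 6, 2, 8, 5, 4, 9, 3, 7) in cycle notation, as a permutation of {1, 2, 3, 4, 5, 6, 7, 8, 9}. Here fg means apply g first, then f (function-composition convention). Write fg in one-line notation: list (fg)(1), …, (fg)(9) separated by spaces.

(fg)(x) = f(g(x)). Computing each image: f(g(1)) = f(6) = 1, f(g(2)) = f(8) = 8, f(g(3)) = f(7) = 9, f(g(4)) = f(9) = 3, f(g(5)) = f(4) = 7, f(g(6)) = f(2) = 4, f(g(7)) = f(1) = 6, f(g(8)) = f(5) = 2, f(g(9)) = f(3) = 5.
Hence fg = [1 8 9 3 7 4 6 2 5].

1 8 9 3 7 4 6 2 5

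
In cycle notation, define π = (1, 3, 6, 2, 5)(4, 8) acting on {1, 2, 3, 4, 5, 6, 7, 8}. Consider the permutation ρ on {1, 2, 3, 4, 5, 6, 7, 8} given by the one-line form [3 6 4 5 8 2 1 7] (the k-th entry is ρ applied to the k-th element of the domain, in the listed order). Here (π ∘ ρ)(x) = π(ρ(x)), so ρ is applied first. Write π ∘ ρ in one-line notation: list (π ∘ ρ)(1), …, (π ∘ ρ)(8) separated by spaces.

(π ∘ ρ)(x) = π(ρ(x)). Computing each image: π(ρ(1)) = π(3) = 6, π(ρ(2)) = π(6) = 2, π(ρ(3)) = π(4) = 8, π(ρ(4)) = π(5) = 1, π(ρ(5)) = π(8) = 4, π(ρ(6)) = π(2) = 5, π(ρ(7)) = π(1) = 3, π(ρ(8)) = π(7) = 7.
Hence π ∘ ρ = [6 2 8 1 4 5 3 7].

6 2 8 1 4 5 3 7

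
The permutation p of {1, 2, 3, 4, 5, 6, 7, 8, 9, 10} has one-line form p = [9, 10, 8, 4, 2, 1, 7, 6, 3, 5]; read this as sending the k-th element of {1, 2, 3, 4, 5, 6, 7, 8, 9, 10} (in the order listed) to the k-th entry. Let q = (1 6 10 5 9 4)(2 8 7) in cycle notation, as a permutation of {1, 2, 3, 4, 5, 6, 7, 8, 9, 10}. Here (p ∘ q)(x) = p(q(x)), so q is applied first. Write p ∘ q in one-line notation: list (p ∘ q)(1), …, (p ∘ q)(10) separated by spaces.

(p ∘ q)(x) = p(q(x)). Computing each image: p(q(1)) = p(6) = 1, p(q(2)) = p(8) = 6, p(q(3)) = p(3) = 8, p(q(4)) = p(1) = 9, p(q(5)) = p(9) = 3, p(q(6)) = p(10) = 5, p(q(7)) = p(2) = 10, p(q(8)) = p(7) = 7, p(q(9)) = p(4) = 4, p(q(10)) = p(5) = 2.
Hence p ∘ q = [1 6 8 9 3 5 10 7 4 2].

1 6 8 9 3 5 10 7 4 2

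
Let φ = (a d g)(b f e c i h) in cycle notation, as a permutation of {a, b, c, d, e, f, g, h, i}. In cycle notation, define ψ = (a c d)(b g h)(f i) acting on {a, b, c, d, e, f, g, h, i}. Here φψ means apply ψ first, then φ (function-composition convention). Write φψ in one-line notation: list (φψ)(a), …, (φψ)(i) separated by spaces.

Chase each element through ψ then φ: a → c → i; b → g → a; c → d → g; d → a → d; e → e → c; f → i → h; g → h → b; h → b → f; i → f → e.
Collecting the images, φψ = [i a g d c h b f e].

i a g d c h b f e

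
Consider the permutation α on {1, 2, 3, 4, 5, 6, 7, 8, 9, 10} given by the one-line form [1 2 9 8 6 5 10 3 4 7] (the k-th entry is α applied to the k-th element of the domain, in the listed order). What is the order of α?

Writing α as disjoint cycles, the cycle lengths are 4, 2, 2, 1, 1.
Since disjoint cycles commute, ord(α) = lcm(4, 2, 2) = 4.

4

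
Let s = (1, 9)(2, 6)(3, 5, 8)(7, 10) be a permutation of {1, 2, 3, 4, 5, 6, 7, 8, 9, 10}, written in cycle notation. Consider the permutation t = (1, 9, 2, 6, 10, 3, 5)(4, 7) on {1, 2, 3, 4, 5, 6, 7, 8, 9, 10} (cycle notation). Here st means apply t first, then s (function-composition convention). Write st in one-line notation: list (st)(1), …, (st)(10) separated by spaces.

1 2 8 10 9 7 4 3 6 5

(st)(x) = s(t(x)). Computing each image: s(t(1)) = s(9) = 1, s(t(2)) = s(6) = 2, s(t(3)) = s(5) = 8, s(t(4)) = s(7) = 10, s(t(5)) = s(1) = 9, s(t(6)) = s(10) = 7, s(t(7)) = s(4) = 4, s(t(8)) = s(8) = 3, s(t(9)) = s(2) = 6, s(t(10)) = s(3) = 5.
Hence st = [1 2 8 10 9 7 4 3 6 5].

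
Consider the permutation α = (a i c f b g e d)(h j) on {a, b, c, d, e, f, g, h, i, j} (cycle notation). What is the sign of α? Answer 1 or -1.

The cycle lengths are 8, 2.
A cycle of length ℓ contributes ℓ−1 transpositions, so α is a product of 7 + 1 = 8 transpositions — even.

1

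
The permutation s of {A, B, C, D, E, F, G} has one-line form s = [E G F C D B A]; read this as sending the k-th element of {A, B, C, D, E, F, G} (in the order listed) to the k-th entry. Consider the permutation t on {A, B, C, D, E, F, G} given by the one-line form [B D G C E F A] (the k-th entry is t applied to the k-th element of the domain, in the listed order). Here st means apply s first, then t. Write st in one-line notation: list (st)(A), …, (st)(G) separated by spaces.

(st)(x) = t(s(x)). Computing each image: t(s(A)) = t(E) = E, t(s(B)) = t(G) = A, t(s(C)) = t(F) = F, t(s(D)) = t(C) = G, t(s(E)) = t(D) = C, t(s(F)) = t(B) = D, t(s(G)) = t(A) = B.
Hence st = [E A F G C D B].

E A F G C D B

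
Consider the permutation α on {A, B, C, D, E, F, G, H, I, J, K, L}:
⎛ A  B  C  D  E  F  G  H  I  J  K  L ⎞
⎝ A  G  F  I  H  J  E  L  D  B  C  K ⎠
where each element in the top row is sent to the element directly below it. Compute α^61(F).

Tracing F → J → … returns to F after 9 steps, so F lies in a 9-cycle (B G E H L K C F J).
On a 9-cycle, α^9 is the identity, so α^61 = α^7 there (61 ≡ 7 mod 9).
Stepping 7 places around the cycle: F → J → B → G → E → H → L → K.

K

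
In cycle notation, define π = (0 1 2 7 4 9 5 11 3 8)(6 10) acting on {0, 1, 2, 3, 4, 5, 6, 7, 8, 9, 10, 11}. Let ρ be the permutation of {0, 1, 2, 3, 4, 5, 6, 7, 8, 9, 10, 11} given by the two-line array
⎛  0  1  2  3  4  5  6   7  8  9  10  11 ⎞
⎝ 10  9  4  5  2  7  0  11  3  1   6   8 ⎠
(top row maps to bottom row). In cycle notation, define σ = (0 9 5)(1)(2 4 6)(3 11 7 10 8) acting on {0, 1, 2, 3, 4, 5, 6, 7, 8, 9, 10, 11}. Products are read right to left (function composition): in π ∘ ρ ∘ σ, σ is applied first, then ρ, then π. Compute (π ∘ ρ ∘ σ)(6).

Chase 6: σ(6) = 2; ρ(2) = 4; π(4) = 9. Hence (π ∘ ρ ∘ σ)(6) = 9.

9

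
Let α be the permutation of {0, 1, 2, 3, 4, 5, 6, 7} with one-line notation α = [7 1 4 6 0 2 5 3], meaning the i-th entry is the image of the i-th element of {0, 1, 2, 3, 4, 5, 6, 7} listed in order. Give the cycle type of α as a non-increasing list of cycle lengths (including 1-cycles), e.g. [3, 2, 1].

[7, 1]

The disjoint cycles are (0, 7, 3, 6, 5, 2, 4)(1), with lengths 7, 1 in non-increasing order.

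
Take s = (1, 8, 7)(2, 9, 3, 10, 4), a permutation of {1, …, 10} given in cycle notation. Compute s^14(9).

9 lies in the 5-cycle (2, 9, 3, 10, 4).
Powers repeat with period 5 on this cycle, and 14 mod 5 = 4, so s^14(9) = s^4(9).
Stepping 4 places around the cycle: 9 → 3 → 10 → 4 → 2.

2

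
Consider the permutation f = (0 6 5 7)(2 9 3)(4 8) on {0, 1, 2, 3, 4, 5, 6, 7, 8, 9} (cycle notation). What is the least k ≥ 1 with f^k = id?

12

The disjoint cycles have lengths 4, 3, 2, 1.
The order is lcm(4, 3, 2) = 12.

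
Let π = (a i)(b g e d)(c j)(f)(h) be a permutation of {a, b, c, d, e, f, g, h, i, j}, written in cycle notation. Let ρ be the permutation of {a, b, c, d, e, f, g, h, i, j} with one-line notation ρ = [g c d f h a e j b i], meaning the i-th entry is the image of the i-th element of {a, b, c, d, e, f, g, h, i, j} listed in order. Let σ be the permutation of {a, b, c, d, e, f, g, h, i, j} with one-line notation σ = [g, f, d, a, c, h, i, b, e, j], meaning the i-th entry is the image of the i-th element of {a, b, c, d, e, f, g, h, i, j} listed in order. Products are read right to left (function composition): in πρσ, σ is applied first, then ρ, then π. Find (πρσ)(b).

i

(πρσ)(b) = π(ρ(σ(b))). σ(b) = f, then ρ(f) = a, then π(a) = i, so the result is i.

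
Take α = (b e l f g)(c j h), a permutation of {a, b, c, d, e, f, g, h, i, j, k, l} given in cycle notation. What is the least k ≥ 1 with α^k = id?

15

The disjoint cycles have lengths 5, 3, 1, 1, 1, 1.
The order of α is the least common multiple of its cycle lengths: lcm(5, 3) = 15.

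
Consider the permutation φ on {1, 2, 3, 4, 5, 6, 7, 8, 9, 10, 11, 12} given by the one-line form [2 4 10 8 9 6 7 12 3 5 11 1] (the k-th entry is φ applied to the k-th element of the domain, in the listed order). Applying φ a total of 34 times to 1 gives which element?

12

Tracing 1 → 2 → … returns to 1 after 5 steps, so 1 lies in a 5-cycle (1 2 4 8 12).
Powers repeat with period 5 on this cycle, and 34 mod 5 = 4, so φ^34(1) = φ^4(1).
Stepping 4 places around the cycle: 1 → 2 → 4 → 8 → 12.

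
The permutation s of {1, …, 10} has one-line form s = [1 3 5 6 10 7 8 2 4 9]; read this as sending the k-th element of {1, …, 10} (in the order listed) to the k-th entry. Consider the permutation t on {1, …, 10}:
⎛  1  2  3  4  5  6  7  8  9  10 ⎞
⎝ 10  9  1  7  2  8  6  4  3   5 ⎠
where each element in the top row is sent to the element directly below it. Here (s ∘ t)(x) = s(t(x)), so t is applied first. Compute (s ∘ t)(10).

t(10) = 5, then s(5) = 10; composing gives (s ∘ t)(10) = 10.

10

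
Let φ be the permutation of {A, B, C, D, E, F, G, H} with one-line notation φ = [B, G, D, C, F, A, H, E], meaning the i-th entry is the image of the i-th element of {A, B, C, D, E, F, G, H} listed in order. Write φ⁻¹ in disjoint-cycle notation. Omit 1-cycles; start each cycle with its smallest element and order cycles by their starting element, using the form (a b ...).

(A F E H G B)(C D)

First write φ in disjoint cycles: (A B G H E F)(C D).
The inverse reverses every cycle; in canonical form, φ⁻¹ = (A F E H G B)(C D).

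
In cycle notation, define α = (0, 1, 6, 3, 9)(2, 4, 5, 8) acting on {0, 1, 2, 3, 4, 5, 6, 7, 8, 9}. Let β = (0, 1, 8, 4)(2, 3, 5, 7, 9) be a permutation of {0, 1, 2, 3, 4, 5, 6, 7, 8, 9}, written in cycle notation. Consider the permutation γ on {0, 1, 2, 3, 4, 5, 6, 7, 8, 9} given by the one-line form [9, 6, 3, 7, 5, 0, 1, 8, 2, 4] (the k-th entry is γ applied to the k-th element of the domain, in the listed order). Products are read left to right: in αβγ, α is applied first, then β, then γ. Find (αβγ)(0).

Chase 0: α(0) = 1; β(1) = 8; γ(8) = 2. Hence (αβγ)(0) = 2.

2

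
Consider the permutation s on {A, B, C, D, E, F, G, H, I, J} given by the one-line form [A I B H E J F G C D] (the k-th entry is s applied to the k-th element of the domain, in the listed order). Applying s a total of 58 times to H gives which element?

J

Tracing H → G → … returns to H after 5 steps, so H lies in a 5-cycle (D H G F J).
Powers repeat with period 5 on this cycle, and 58 mod 5 = 3, so s^58(H) = s^3(H).
Advancing 3 steps from H: H → G → F → J.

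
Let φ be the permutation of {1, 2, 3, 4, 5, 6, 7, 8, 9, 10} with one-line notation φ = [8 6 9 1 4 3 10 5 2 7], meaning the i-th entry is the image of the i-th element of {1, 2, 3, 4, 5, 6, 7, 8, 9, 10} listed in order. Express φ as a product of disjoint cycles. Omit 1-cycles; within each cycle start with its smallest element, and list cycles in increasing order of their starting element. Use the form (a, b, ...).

Start at 1 and follow images: 1 → 8 → 5 → 4 → 1, giving the cycle (1, 8, 5, 4).
Repeating from the next unused element and collecting all non-trivial cycles gives (1, 8, 5, 4)(2, 6, 3, 9)(7, 10).

(1, 8, 5, 4)(2, 6, 3, 9)(7, 10)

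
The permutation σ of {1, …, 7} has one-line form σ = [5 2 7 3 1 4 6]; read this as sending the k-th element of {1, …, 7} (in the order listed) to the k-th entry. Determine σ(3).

7

3 is element number 3 of the domain, and entry number 3 of the one-line form is 7, so σ(3) = 7.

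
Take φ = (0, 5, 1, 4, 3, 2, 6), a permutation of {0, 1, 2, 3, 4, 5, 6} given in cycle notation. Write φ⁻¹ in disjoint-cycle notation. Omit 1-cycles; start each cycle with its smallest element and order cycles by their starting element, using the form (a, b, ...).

(0, 6, 2, 3, 4, 1, 5)

Inverting a permutation written in cycle notation just reverses the order within every cycle.
After reversing and putting each cycle's least element first, φ⁻¹ = (0, 6, 2, 3, 4, 1, 5).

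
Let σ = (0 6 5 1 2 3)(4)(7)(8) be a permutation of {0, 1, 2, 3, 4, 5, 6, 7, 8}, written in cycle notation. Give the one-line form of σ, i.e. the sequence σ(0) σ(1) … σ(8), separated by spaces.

6 2 3 0 4 1 5 7 8

Reading each image from the cycles: 0↦6, 1↦2, 2↦3, 3↦0, 4↦4, 5↦1, 6↦5, 7↦7, 8↦8.
Listing these in domain order gives 6 2 3 0 4 1 5 7 8.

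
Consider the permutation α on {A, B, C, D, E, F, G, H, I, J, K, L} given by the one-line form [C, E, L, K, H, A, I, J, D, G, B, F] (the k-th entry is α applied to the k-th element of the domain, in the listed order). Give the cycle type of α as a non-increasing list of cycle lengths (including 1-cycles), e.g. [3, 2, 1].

[8, 4]

The disjoint cycles are (A, C, L, F)(B, E, H, J, G, I, D, K), with lengths 8, 4 in non-increasing order.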